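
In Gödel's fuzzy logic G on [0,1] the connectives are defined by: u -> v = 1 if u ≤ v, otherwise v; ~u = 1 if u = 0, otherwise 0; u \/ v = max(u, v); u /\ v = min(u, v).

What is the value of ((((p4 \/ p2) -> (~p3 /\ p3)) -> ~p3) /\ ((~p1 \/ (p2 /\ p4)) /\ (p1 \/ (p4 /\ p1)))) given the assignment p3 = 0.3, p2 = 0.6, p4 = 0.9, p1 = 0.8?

(p4 \/ p2) = max(0.9, 0.6) = 0.9
~p3: Gödel ¬ of 0.3 = 0 (operand ≠ 0)
(~p3 /\ p3) = min(0, 0.3) = 0
((p4 \/ p2) -> (~p3 /\ p3)): 0.9 > 0, so result = 0
~p3: Gödel ¬ of 0.3 = 0 (operand ≠ 0)
(((p4 \/ p2) -> (~p3 /\ p3)) -> ~p3): 0 ≤ 0, so result = 1
~p1: Gödel ¬ of 0.8 = 0 (operand ≠ 0)
(p2 /\ p4) = min(0.6, 0.9) = 0.6
(~p1 \/ (p2 /\ p4)) = max(0, 0.6) = 0.6
(p4 /\ p1) = min(0.9, 0.8) = 0.8
(p1 \/ (p4 /\ p1)) = max(0.8, 0.8) = 0.8
((~p1 \/ (p2 /\ p4)) /\ (p1 \/ (p4 /\ p1))) = min(0.6, 0.8) = 0.6
((((p4 \/ p2) -> (~p3 /\ p3)) -> ~p3) /\ ((~p1 \/ (p2 /\ p4)) /\ (p1 \/ (p4 /\ p1)))) = min(1, 0.6) = 0.6

0.60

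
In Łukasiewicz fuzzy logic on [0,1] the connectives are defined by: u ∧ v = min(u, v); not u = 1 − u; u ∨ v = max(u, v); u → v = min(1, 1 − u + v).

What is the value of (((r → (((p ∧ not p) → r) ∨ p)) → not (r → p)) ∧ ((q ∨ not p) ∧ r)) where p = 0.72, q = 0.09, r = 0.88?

not p: Łukasiewicz ¬ gives 1 − 0.72 = 0.28
(p ∧ not p) = min(0.72, 0.28) = 0.28
((p ∧ not p) → r): min(1, 1 − 0.28 + 0.88) = 1
(((p ∧ not p) → r) ∨ p) = max(1, 0.72) = 1
(r → (((p ∧ not p) → r) ∨ p)): min(1, 1 − 0.88 + 1) = 1
(r → p): min(1, 1 − 0.88 + 0.72) = 0.84
not (r → p): Łukasiewicz ¬ gives 1 − 0.84 = 0.16
((r → (((p ∧ not p) → r) ∨ p)) → not (r → p)): min(1, 1 − 1 + 0.16) = 0.16
not p: Łukasiewicz ¬ gives 1 − 0.72 = 0.28
(q ∨ not p) = max(0.09, 0.28) = 0.28
((q ∨ not p) ∧ r) = min(0.28, 0.88) = 0.28
(((r → (((p ∧ not p) → r) ∨ p)) → not (r → p)) ∧ ((q ∨ not p) ∧ r)) = min(0.16, 0.28) = 0.16

0.16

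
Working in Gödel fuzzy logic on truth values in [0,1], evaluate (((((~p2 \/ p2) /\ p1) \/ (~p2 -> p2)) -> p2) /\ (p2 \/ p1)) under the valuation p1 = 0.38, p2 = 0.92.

~p2: Gödel ¬ of 0.92 = 0 (operand ≠ 0)
(~p2 \/ p2) = max(0, 0.92) = 0.92
((~p2 \/ p2) /\ p1) = min(0.92, 0.38) = 0.38
~p2: Gödel ¬ of 0.92 = 0 (operand ≠ 0)
(~p2 -> p2): 0 ≤ 0.92, so result = 1
(((~p2 \/ p2) /\ p1) \/ (~p2 -> p2)) = max(0.38, 1) = 1
((((~p2 \/ p2) /\ p1) \/ (~p2 -> p2)) -> p2): 1 > 0.92, so result = 0.92
(p2 \/ p1) = max(0.92, 0.38) = 0.92
(((((~p2 \/ p2) /\ p1) \/ (~p2 -> p2)) -> p2) /\ (p2 \/ p1)) = min(0.92, 0.92) = 0.92

0.92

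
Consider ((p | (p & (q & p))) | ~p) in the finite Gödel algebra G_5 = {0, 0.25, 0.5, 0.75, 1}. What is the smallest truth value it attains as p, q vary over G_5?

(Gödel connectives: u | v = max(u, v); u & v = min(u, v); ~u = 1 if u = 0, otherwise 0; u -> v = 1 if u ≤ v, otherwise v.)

0.25

The minimum is attained at p = 0.25, q = 0:
  (q & p) = min(0, 0.25) = 0
  (p & (q & p)) = min(0.25, 0) = 0
  (p | (p & (q & p))) = max(0.25, 0) = 0.25
  ~p: Gödel ¬ of 0.25 = 0 (operand ≠ 0)
  ((p | (p & (q & p))) | ~p) = max(0.25, 0) = 0.25
Checking all 25 assignments confirms none give a value below 0.25.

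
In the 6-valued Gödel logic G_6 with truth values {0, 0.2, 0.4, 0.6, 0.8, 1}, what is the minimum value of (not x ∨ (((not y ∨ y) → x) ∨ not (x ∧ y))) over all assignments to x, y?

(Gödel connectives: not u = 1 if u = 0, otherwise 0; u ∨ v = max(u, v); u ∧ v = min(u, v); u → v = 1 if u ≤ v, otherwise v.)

The minimum is attained at x = 0.2, y = 0.4:
  not x: Gödel ¬ of 0.2 = 0 (operand ≠ 0)
  not y: Gödel ¬ of 0.4 = 0 (operand ≠ 0)
  (not y ∨ y) = max(0, 0.4) = 0.4
  ((not y ∨ y) → x): 0.4 > 0.2, so result = 0.2
  (x ∧ y) = min(0.2, 0.4) = 0.2
  not (x ∧ y): Gödel ¬ of 0.2 = 0 (operand ≠ 0)
  (((not y ∨ y) → x) ∨ not (x ∧ y)) = max(0.2, 0) = 0.2
  (not x ∨ (((not y ∨ y) → x) ∨ not (x ∧ y))) = max(0, 0.2) = 0.2
Checking all 36 assignments confirms none give a value below 0.20.

0.20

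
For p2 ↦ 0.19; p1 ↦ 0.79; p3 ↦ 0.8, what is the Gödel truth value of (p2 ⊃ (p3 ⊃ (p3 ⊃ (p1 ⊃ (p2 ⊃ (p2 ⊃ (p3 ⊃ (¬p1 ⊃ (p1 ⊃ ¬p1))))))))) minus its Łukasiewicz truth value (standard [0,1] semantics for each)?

0.00

Gödel evaluation:
  ¬p1: Gödel ¬ of 0.79 = 0 (operand ≠ 0)
  ¬p1: Gödel ¬ of 0.79 = 0 (operand ≠ 0)
  (p1 ⊃ ¬p1): 0.79 > 0, so result = 0
  (¬p1 ⊃ (p1 ⊃ ¬p1)): 0 ≤ 0, so result = 1
  (p3 ⊃ (¬p1 ⊃ (p1 ⊃ ¬p1))): 0.8 ≤ 1, so result = 1
  (p2 ⊃ (p3 ⊃ (¬p1 ⊃ (p1 ⊃ ¬p1)))): 0.19 ≤ 1, so result = 1
  (p2 ⊃ (p2 ⊃ (p3 ⊃ (¬p1 ⊃ (p1 ⊃ ¬p1))))): 0.19 ≤ 1, so result = 1
  (p1 ⊃ (p2 ⊃ (p2 ⊃ (p3 ⊃ (¬p1 ⊃ (p1 ⊃ ¬p1)))))): 0.79 ≤ 1, so result = 1
  (p3 ⊃ (p1 ⊃ (p2 ⊃ (p2 ⊃ (p3 ⊃ (¬p1 ⊃ (p1 ⊃ ¬p1))))))): 0.8 ≤ 1, so result = 1
  (p3 ⊃ (p3 ⊃ (p1 ⊃ (p2 ⊃ (p2 ⊃ (p3 ⊃ (¬p1 ⊃ (p1 ⊃ ¬p1)))))))): 0.8 ≤ 1, so result = 1
  (p2 ⊃ (p3 ⊃ (p3 ⊃ (p1 ⊃ (p2 ⊃ (p2 ⊃ (p3 ⊃ (¬p1 ⊃ (p1 ⊃ ¬p1))))))))): 0.19 ≤ 1, so result = 1
  Gödel value = 1
Łukasiewicz evaluation:
  ¬p1: Łukasiewicz ¬ gives 1 − 0.79 = 0.21
  ¬p1: Łukasiewicz ¬ gives 1 − 0.79 = 0.21
  (p1 ⊃ ¬p1): min(1, 1 − 0.79 + 0.21) = 0.42
  (¬p1 ⊃ (p1 ⊃ ¬p1)): min(1, 1 − 0.21 + 0.42) = 1
  (p3 ⊃ (¬p1 ⊃ (p1 ⊃ ¬p1))): min(1, 1 − 0.8 + 1) = 1
  (p2 ⊃ (p3 ⊃ (¬p1 ⊃ (p1 ⊃ ¬p1)))): min(1, 1 − 0.19 + 1) = 1
  (p2 ⊃ (p2 ⊃ (p3 ⊃ (¬p1 ⊃ (p1 ⊃ ¬p1))))): min(1, 1 − 0.19 + 1) = 1
  (p1 ⊃ (p2 ⊃ (p2 ⊃ (p3 ⊃ (¬p1 ⊃ (p1 ⊃ ¬p1)))))): min(1, 1 − 0.79 + 1) = 1
  (p3 ⊃ (p1 ⊃ (p2 ⊃ (p2 ⊃ (p3 ⊃ (¬p1 ⊃ (p1 ⊃ ¬p1))))))): min(1, 1 − 0.8 + 1) = 1
  (p3 ⊃ (p3 ⊃ (p1 ⊃ (p2 ⊃ (p2 ⊃ (p3 ⊃ (¬p1 ⊃ (p1 ⊃ ¬p1)))))))): min(1, 1 − 0.8 + 1) = 1
  (p2 ⊃ (p3 ⊃ (p3 ⊃ (p1 ⊃ (p2 ⊃ (p2 ⊃ (p3 ⊃ (¬p1 ⊃ (p1 ⊃ ¬p1))))))))): min(1, 1 − 0.19 + 1) = 1
  Łukasiewicz value = 1
Difference: 1 − 1 = 0.00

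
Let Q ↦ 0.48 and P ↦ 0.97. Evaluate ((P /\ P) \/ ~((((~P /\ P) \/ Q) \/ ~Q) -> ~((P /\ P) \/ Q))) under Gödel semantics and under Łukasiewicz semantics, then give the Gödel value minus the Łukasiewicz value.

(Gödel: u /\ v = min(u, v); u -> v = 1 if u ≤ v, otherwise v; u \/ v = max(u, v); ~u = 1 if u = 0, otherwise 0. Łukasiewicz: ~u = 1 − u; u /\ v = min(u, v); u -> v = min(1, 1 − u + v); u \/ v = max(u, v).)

Gödel evaluation:
  (P /\ P) = min(0.97, 0.97) = 0.97
  ~P: Gödel ¬ of 0.97 = 0 (operand ≠ 0)
  (~P /\ P) = min(0, 0.97) = 0
  ((~P /\ P) \/ Q) = max(0, 0.48) = 0.48
  ~Q: Gödel ¬ of 0.48 = 0 (operand ≠ 0)
  (((~P /\ P) \/ Q) \/ ~Q) = max(0.48, 0) = 0.48
  (P /\ P) = min(0.97, 0.97) = 0.97
  ((P /\ P) \/ Q) = max(0.97, 0.48) = 0.97
  ~((P /\ P) \/ Q): Gödel ¬ of 0.97 = 0 (operand ≠ 0)
  ((((~P /\ P) \/ Q) \/ ~Q) -> ~((P /\ P) \/ Q)): 0.48 > 0, so result = 0
  ~((((~P /\ P) \/ Q) \/ ~Q) -> ~((P /\ P) \/ Q)): Gödel ¬ of 0 = 1 (operand is 0)
  ((P /\ P) \/ ~((((~P /\ P) \/ Q) \/ ~Q) -> ~((P /\ P) \/ Q))) = max(0.97, 1) = 1
  Gödel value = 1
Łukasiewicz evaluation:
  (P /\ P) = min(0.97, 0.97) = 0.97
  ~P: Łukasiewicz ¬ gives 1 − 0.97 = 0.03
  (~P /\ P) = min(0.03, 0.97) = 0.03
  ((~P /\ P) \/ Q) = max(0.03, 0.48) = 0.48
  ~Q: Łukasiewicz ¬ gives 1 − 0.48 = 0.52
  (((~P /\ P) \/ Q) \/ ~Q) = max(0.48, 0.52) = 0.52
  (P /\ P) = min(0.97, 0.97) = 0.97
  ((P /\ P) \/ Q) = max(0.97, 0.48) = 0.97
  ~((P /\ P) \/ Q): Łukasiewicz ¬ gives 1 − 0.97 = 0.03
  ((((~P /\ P) \/ Q) \/ ~Q) -> ~((P /\ P) \/ Q)): min(1, 1 − 0.52 + 0.03) = 0.51
  ~((((~P /\ P) \/ Q) \/ ~Q) -> ~((P /\ P) \/ Q)): Łukasiewicz ¬ gives 1 − 0.51 = 0.49
  ((P /\ P) \/ ~((((~P /\ P) \/ Q) \/ ~Q) -> ~((P /\ P) \/ Q))) = max(0.97, 0.49) = 0.97
  Łukasiewicz value = 0.97
Difference: 1 − 0.97 = 0.03

0.03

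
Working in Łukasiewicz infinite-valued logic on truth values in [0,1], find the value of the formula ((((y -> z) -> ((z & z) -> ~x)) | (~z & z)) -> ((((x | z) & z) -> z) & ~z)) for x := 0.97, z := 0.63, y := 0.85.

(y -> z): min(1, 1 − 0.85 + 0.63) = 0.78
(z & z) = min(0.63, 0.63) = 0.63
~x: Łukasiewicz ¬ gives 1 − 0.97 = 0.03
((z & z) -> ~x): min(1, 1 − 0.63 + 0.03) = 0.4
((y -> z) -> ((z & z) -> ~x)): min(1, 1 − 0.78 + 0.4) = 0.62
~z: Łukasiewicz ¬ gives 1 − 0.63 = 0.37
(~z & z) = min(0.37, 0.63) = 0.37
(((y -> z) -> ((z & z) -> ~x)) | (~z & z)) = max(0.62, 0.37) = 0.62
(x | z) = max(0.97, 0.63) = 0.97
((x | z) & z) = min(0.97, 0.63) = 0.63
(((x | z) & z) -> z): min(1, 1 − 0.63 + 0.63) = 1
~z: Łukasiewicz ¬ gives 1 − 0.63 = 0.37
((((x | z) & z) -> z) & ~z) = min(1, 0.37) = 0.37
((((y -> z) -> ((z & z) -> ~x)) | (~z & z)) -> ((((x | z) & z) -> z) & ~z)): min(1, 1 − 0.62 + 0.37) = 0.75

0.75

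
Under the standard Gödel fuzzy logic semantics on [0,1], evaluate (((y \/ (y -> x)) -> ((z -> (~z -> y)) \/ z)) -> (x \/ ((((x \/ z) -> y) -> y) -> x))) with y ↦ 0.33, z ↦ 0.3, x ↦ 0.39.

0.39

(y -> x): 0.33 ≤ 0.39, so result = 1
(y \/ (y -> x)) = max(0.33, 1) = 1
~z: Gödel ¬ of 0.3 = 0 (operand ≠ 0)
(~z -> y): 0 ≤ 0.33, so result = 1
(z -> (~z -> y)): 0.3 ≤ 1, so result = 1
((z -> (~z -> y)) \/ z) = max(1, 0.3) = 1
((y \/ (y -> x)) -> ((z -> (~z -> y)) \/ z)): 1 ≤ 1, so result = 1
(x \/ z) = max(0.39, 0.3) = 0.39
((x \/ z) -> y): 0.39 > 0.33, so result = 0.33
(((x \/ z) -> y) -> y): 0.33 ≤ 0.33, so result = 1
((((x \/ z) -> y) -> y) -> x): 1 > 0.39, so result = 0.39
(x \/ ((((x \/ z) -> y) -> y) -> x)) = max(0.39, 0.39) = 0.39
(((y \/ (y -> x)) -> ((z -> (~z -> y)) \/ z)) -> (x \/ ((((x \/ z) -> y) -> y) -> x))): 1 > 0.39, so result = 0.39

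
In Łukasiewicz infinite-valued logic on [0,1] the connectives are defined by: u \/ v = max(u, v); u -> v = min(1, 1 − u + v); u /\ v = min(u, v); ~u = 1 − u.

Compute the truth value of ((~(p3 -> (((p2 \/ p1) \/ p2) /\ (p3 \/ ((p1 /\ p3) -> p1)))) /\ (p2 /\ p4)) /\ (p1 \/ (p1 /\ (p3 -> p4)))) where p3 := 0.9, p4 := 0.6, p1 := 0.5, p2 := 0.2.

(p2 \/ p1) = max(0.2, 0.5) = 0.5
((p2 \/ p1) \/ p2) = max(0.5, 0.2) = 0.5
(p1 /\ p3) = min(0.5, 0.9) = 0.5
((p1 /\ p3) -> p1): min(1, 1 − 0.5 + 0.5) = 1
(p3 \/ ((p1 /\ p3) -> p1)) = max(0.9, 1) = 1
(((p2 \/ p1) \/ p2) /\ (p3 \/ ((p1 /\ p3) -> p1))) = min(0.5, 1) = 0.5
(p3 -> (((p2 \/ p1) \/ p2) /\ (p3 \/ ((p1 /\ p3) -> p1)))): min(1, 1 − 0.9 + 0.5) = 0.6
~(p3 -> (((p2 \/ p1) \/ p2) /\ (p3 \/ ((p1 /\ p3) -> p1)))): Łukasiewicz ¬ gives 1 − 0.6 = 0.4
(p2 /\ p4) = min(0.2, 0.6) = 0.2
(~(p3 -> (((p2 \/ p1) \/ p2) /\ (p3 \/ ((p1 /\ p3) -> p1)))) /\ (p2 /\ p4)) = min(0.4, 0.2) = 0.2
(p3 -> p4): min(1, 1 − 0.9 + 0.6) = 0.7
(p1 /\ (p3 -> p4)) = min(0.5, 0.7) = 0.5
(p1 \/ (p1 /\ (p3 -> p4))) = max(0.5, 0.5) = 0.5
((~(p3 -> (((p2 \/ p1) \/ p2) /\ (p3 \/ ((p1 /\ p3) -> p1)))) /\ (p2 /\ p4)) /\ (p1 \/ (p1 /\ (p3 -> p4)))) = min(0.2, 0.5) = 0.2

0.20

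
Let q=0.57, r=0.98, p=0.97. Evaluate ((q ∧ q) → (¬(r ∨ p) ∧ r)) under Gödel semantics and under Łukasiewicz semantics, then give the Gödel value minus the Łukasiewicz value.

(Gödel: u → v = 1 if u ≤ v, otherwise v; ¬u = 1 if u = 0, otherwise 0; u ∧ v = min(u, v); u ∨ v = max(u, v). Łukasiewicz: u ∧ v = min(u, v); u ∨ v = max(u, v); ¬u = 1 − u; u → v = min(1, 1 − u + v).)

-0.45

Gödel evaluation:
  (q ∧ q) = min(0.57, 0.57) = 0.57
  (r ∨ p) = max(0.98, 0.97) = 0.98
  ¬(r ∨ p): Gödel ¬ of 0.98 = 0 (operand ≠ 0)
  (¬(r ∨ p) ∧ r) = min(0, 0.98) = 0
  ((q ∧ q) → (¬(r ∨ p) ∧ r)): 0.57 > 0, so result = 0
  Gödel value = 0
Łukasiewicz evaluation:
  (q ∧ q) = min(0.57, 0.57) = 0.57
  (r ∨ p) = max(0.98, 0.97) = 0.98
  ¬(r ∨ p): Łukasiewicz ¬ gives 1 − 0.98 = 0.02
  (¬(r ∨ p) ∧ r) = min(0.02, 0.98) = 0.02
  ((q ∧ q) → (¬(r ∨ p) ∧ r)): min(1, 1 − 0.57 + 0.02) = 0.45
  Łukasiewicz value = 0.45
Difference: 0 − 0.45 = -0.45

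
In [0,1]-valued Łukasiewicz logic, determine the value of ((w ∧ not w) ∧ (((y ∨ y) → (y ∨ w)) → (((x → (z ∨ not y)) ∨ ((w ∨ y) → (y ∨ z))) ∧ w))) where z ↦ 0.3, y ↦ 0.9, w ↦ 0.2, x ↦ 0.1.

not w: Łukasiewicz ¬ gives 1 − 0.2 = 0.8
(w ∧ not w) = min(0.2, 0.8) = 0.2
(y ∨ y) = max(0.9, 0.9) = 0.9
(y ∨ w) = max(0.9, 0.2) = 0.9
((y ∨ y) → (y ∨ w)): min(1, 1 − 0.9 + 0.9) = 1
not y: Łukasiewicz ¬ gives 1 − 0.9 = 0.1
(z ∨ not y) = max(0.3, 0.1) = 0.3
(x → (z ∨ not y)): min(1, 1 − 0.1 + 0.3) = 1
(w ∨ y) = max(0.2, 0.9) = 0.9
(y ∨ z) = max(0.9, 0.3) = 0.9
((w ∨ y) → (y ∨ z)): min(1, 1 − 0.9 + 0.9) = 1
((x → (z ∨ not y)) ∨ ((w ∨ y) → (y ∨ z))) = max(1, 1) = 1
(((x → (z ∨ not y)) ∨ ((w ∨ y) → (y ∨ z))) ∧ w) = min(1, 0.2) = 0.2
(((y ∨ y) → (y ∨ w)) → (((x → (z ∨ not y)) ∨ ((w ∨ y) → (y ∨ z))) ∧ w)): min(1, 1 − 1 + 0.2) = 0.2
((w ∧ not w) ∧ (((y ∨ y) → (y ∨ w)) → (((x → (z ∨ not y)) ∨ ((w ∨ y) → (y ∨ z))) ∧ w))) = min(0.2, 0.2) = 0.2

0.20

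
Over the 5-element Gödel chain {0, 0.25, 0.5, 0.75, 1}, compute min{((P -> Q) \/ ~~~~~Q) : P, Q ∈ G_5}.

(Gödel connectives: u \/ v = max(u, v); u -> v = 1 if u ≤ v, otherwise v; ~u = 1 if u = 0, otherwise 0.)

0.25

The minimum is attained at P = 0.5, Q = 0.25:
  (P -> Q): 0.5 > 0.25, so result = 0.25
  ~Q: Gödel ¬ of 0.25 = 0 (operand ≠ 0)
  ~~Q: Gödel ¬ of 0 = 1 (operand is 0)
  ~~~Q: Gödel ¬ of 1 = 0 (operand ≠ 0)
  ~~~~Q: Gödel ¬ of 0 = 1 (operand is 0)
  ~~~~~Q: Gödel ¬ of 1 = 0 (operand ≠ 0)
  ((P -> Q) \/ ~~~~~Q) = max(0.25, 0) = 0.25
Checking all 25 assignments confirms none give a value below 0.25.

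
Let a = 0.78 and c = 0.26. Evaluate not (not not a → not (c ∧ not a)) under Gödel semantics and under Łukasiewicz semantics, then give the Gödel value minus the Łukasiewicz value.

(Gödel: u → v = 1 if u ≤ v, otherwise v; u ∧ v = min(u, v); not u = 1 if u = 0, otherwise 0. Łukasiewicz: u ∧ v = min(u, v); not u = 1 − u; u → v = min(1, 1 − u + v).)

0.00

Gödel evaluation:
  not a: Gödel ¬ of 0.78 = 0 (operand ≠ 0)
  not not a: Gödel ¬ of 0 = 1 (operand is 0)
  not a: Gödel ¬ of 0.78 = 0 (operand ≠ 0)
  (c ∧ not a) = min(0.26, 0) = 0
  not (c ∧ not a): Gödel ¬ of 0 = 1 (operand is 0)
  (not not a → not (c ∧ not a)): 1 ≤ 1, so result = 1
  not (not not a → not (c ∧ not a)): Gödel ¬ of 1 = 0 (operand ≠ 0)
  Gödel value = 0
Łukasiewicz evaluation:
  not a: Łukasiewicz ¬ gives 1 − 0.78 = 0.22
  not not a: Łukasiewicz ¬ gives 1 − 0.22 = 0.78
  not a: Łukasiewicz ¬ gives 1 − 0.78 = 0.22
  (c ∧ not a) = min(0.26, 0.22) = 0.22
  not (c ∧ not a): Łukasiewicz ¬ gives 1 − 0.22 = 0.78
  (not not a → not (c ∧ not a)): min(1, 1 − 0.78 + 0.78) = 1
  not (not not a → not (c ∧ not a)): Łukasiewicz ¬ gives 1 − 1 = 0
  Łukasiewicz value = 0
Difference: 0 − 0 = 0.00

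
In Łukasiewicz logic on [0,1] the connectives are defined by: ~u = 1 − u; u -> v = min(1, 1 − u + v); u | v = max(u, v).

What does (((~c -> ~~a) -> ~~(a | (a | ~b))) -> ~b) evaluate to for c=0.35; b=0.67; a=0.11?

~c: Łukasiewicz ¬ gives 1 − 0.35 = 0.65
~a: Łukasiewicz ¬ gives 1 − 0.11 = 0.89
~~a: Łukasiewicz ¬ gives 1 − 0.89 = 0.11
(~c -> ~~a): min(1, 1 − 0.65 + 0.11) = 0.46
~b: Łukasiewicz ¬ gives 1 − 0.67 = 0.33
(a | ~b) = max(0.11, 0.33) = 0.33
(a | (a | ~b)) = max(0.11, 0.33) = 0.33
~(a | (a | ~b)): Łukasiewicz ¬ gives 1 − 0.33 = 0.67
~~(a | (a | ~b)): Łukasiewicz ¬ gives 1 − 0.67 = 0.33
((~c -> ~~a) -> ~~(a | (a | ~b))): min(1, 1 − 0.46 + 0.33) = 0.87
~b: Łukasiewicz ¬ gives 1 − 0.67 = 0.33
(((~c -> ~~a) -> ~~(a | (a | ~b))) -> ~b): min(1, 1 − 0.87 + 0.33) = 0.46

0.46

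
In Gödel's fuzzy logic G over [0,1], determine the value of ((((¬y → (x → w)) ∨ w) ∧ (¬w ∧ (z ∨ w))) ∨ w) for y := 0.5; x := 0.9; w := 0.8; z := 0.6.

0.80

¬y: Gödel ¬ of 0.5 = 0 (operand ≠ 0)
(x → w): 0.9 > 0.8, so result = 0.8
(¬y → (x → w)): 0 ≤ 0.8, so result = 1
((¬y → (x → w)) ∨ w) = max(1, 0.8) = 1
¬w: Gödel ¬ of 0.8 = 0 (operand ≠ 0)
(z ∨ w) = max(0.6, 0.8) = 0.8
(¬w ∧ (z ∨ w)) = min(0, 0.8) = 0
(((¬y → (x → w)) ∨ w) ∧ (¬w ∧ (z ∨ w))) = min(1, 0) = 0
((((¬y → (x → w)) ∨ w) ∧ (¬w ∧ (z ∨ w))) ∨ w) = max(0, 0.8) = 0.8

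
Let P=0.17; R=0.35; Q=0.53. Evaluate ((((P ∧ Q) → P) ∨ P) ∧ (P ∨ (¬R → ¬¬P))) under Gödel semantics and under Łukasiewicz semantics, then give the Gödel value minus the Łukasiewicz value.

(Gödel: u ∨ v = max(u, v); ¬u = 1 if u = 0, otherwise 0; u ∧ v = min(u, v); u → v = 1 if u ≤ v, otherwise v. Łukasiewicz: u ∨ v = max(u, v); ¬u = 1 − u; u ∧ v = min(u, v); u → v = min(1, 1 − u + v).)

Gödel evaluation:
  (P ∧ Q) = min(0.17, 0.53) = 0.17
  ((P ∧ Q) → P): 0.17 ≤ 0.17, so result = 1
  (((P ∧ Q) → P) ∨ P) = max(1, 0.17) = 1
  ¬R: Gödel ¬ of 0.35 = 0 (operand ≠ 0)
  ¬P: Gödel ¬ of 0.17 = 0 (operand ≠ 0)
  ¬¬P: Gödel ¬ of 0 = 1 (operand is 0)
  (¬R → ¬¬P): 0 ≤ 1, so result = 1
  (P ∨ (¬R → ¬¬P)) = max(0.17, 1) = 1
  ((((P ∧ Q) → P) ∨ P) ∧ (P ∨ (¬R → ¬¬P))) = min(1, 1) = 1
  Gödel value = 1
Łukasiewicz evaluation:
  (P ∧ Q) = min(0.17, 0.53) = 0.17
  ((P ∧ Q) → P): min(1, 1 − 0.17 + 0.17) = 1
  (((P ∧ Q) → P) ∨ P) = max(1, 0.17) = 1
  ¬R: Łukasiewicz ¬ gives 1 − 0.35 = 0.65
  ¬P: Łukasiewicz ¬ gives 1 − 0.17 = 0.83
  ¬¬P: Łukasiewicz ¬ gives 1 − 0.83 = 0.17
  (¬R → ¬¬P): min(1, 1 − 0.65 + 0.17) = 0.52
  (P ∨ (¬R → ¬¬P)) = max(0.17, 0.52) = 0.52
  ((((P ∧ Q) → P) ∨ P) ∧ (P ∨ (¬R → ¬¬P))) = min(1, 0.52) = 0.52
  Łukasiewicz value = 0.52
Difference: 1 − 0.52 = 0.48

0.48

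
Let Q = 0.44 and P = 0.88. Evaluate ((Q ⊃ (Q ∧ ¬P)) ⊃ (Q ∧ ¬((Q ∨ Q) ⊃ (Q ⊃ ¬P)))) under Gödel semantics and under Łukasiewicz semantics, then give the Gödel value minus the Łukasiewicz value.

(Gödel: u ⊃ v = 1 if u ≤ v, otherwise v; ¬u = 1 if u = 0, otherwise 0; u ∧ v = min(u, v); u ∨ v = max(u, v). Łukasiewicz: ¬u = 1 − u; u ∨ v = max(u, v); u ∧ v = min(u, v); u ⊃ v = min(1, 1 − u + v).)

Gödel evaluation:
  ¬P: Gödel ¬ of 0.88 = 0 (operand ≠ 0)
  (Q ∧ ¬P) = min(0.44, 0) = 0
  (Q ⊃ (Q ∧ ¬P)): 0.44 > 0, so result = 0
  (Q ∨ Q) = max(0.44, 0.44) = 0.44
  ¬P: Gödel ¬ of 0.88 = 0 (operand ≠ 0)
  (Q ⊃ ¬P): 0.44 > 0, so result = 0
  ((Q ∨ Q) ⊃ (Q ⊃ ¬P)): 0.44 > 0, so result = 0
  ¬((Q ∨ Q) ⊃ (Q ⊃ ¬P)): Gödel ¬ of 0 = 1 (operand is 0)
  (Q ∧ ¬((Q ∨ Q) ⊃ (Q ⊃ ¬P))) = min(0.44, 1) = 0.44
  ((Q ⊃ (Q ∧ ¬P)) ⊃ (Q ∧ ¬((Q ∨ Q) ⊃ (Q ⊃ ¬P)))): 0 ≤ 0.44, so result = 1
  Gödel value = 1
Łukasiewicz evaluation:
  ¬P: Łukasiewicz ¬ gives 1 − 0.88 = 0.12
  (Q ∧ ¬P) = min(0.44, 0.12) = 0.12
  (Q ⊃ (Q ∧ ¬P)): min(1, 1 − 0.44 + 0.12) = 0.68
  (Q ∨ Q) = max(0.44, 0.44) = 0.44
  ¬P: Łukasiewicz ¬ gives 1 − 0.88 = 0.12
  (Q ⊃ ¬P): min(1, 1 − 0.44 + 0.12) = 0.68
  ((Q ∨ Q) ⊃ (Q ⊃ ¬P)): min(1, 1 − 0.44 + 0.68) = 1
  ¬((Q ∨ Q) ⊃ (Q ⊃ ¬P)): Łukasiewicz ¬ gives 1 − 1 = 0
  (Q ∧ ¬((Q ∨ Q) ⊃ (Q ⊃ ¬P))) = min(0.44, 0) = 0
  ((Q ⊃ (Q ∧ ¬P)) ⊃ (Q ∧ ¬((Q ∨ Q) ⊃ (Q ⊃ ¬P)))): min(1, 1 − 0.68 + 0) = 0.32
  Łukasiewicz value = 0.32
Difference: 1 − 0.32 = 0.68

0.68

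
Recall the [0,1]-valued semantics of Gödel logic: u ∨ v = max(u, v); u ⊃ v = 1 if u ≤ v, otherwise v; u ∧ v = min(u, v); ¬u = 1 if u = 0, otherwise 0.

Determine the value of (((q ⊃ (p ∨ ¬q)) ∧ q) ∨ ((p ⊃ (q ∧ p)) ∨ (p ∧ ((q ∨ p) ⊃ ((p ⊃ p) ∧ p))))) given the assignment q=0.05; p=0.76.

0.76

¬q: Gödel ¬ of 0.05 = 0 (operand ≠ 0)
(p ∨ ¬q) = max(0.76, 0) = 0.76
(q ⊃ (p ∨ ¬q)): 0.05 ≤ 0.76, so result = 1
((q ⊃ (p ∨ ¬q)) ∧ q) = min(1, 0.05) = 0.05
(q ∧ p) = min(0.05, 0.76) = 0.05
(p ⊃ (q ∧ p)): 0.76 > 0.05, so result = 0.05
(q ∨ p) = max(0.05, 0.76) = 0.76
(p ⊃ p): 0.76 ≤ 0.76, so result = 1
((p ⊃ p) ∧ p) = min(1, 0.76) = 0.76
((q ∨ p) ⊃ ((p ⊃ p) ∧ p)): 0.76 ≤ 0.76, so result = 1
(p ∧ ((q ∨ p) ⊃ ((p ⊃ p) ∧ p))) = min(0.76, 1) = 0.76
((p ⊃ (q ∧ p)) ∨ (p ∧ ((q ∨ p) ⊃ ((p ⊃ p) ∧ p)))) = max(0.05, 0.76) = 0.76
(((q ⊃ (p ∨ ¬q)) ∧ q) ∨ ((p ⊃ (q ∧ p)) ∨ (p ∧ ((q ∨ p) ⊃ ((p ⊃ p) ∧ p))))) = max(0.05, 0.76) = 0.76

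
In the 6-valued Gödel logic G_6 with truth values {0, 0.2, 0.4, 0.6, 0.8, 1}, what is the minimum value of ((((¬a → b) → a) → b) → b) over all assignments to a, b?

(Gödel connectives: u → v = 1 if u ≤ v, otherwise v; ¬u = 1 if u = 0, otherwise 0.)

The minimum is attained at a = 0, b = 0.2:
  ¬a: Gödel ¬ of 0 = 1 (operand is 0)
  (¬a → b): 1 > 0.2, so result = 0.2
  ((¬a → b) → a): 0.2 > 0, so result = 0
  (((¬a → b) → a) → b): 0 ≤ 0.2, so result = 1
  ((((¬a → b) → a) → b) → b): 1 > 0.2, so result = 0.2
Checking all 36 assignments confirms none give a value below 0.20.

0.20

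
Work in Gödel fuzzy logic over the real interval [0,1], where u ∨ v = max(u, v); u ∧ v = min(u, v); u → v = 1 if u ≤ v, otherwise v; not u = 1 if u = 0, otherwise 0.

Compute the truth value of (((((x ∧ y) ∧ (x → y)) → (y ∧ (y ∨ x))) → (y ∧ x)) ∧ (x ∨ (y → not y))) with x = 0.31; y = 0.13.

0.13

(x ∧ y) = min(0.31, 0.13) = 0.13
(x → y): 0.31 > 0.13, so result = 0.13
((x ∧ y) ∧ (x → y)) = min(0.13, 0.13) = 0.13
(y ∨ x) = max(0.13, 0.31) = 0.31
(y ∧ (y ∨ x)) = min(0.13, 0.31) = 0.13
(((x ∧ y) ∧ (x → y)) → (y ∧ (y ∨ x))): 0.13 ≤ 0.13, so result = 1
(y ∧ x) = min(0.13, 0.31) = 0.13
((((x ∧ y) ∧ (x → y)) → (y ∧ (y ∨ x))) → (y ∧ x)): 1 > 0.13, so result = 0.13
not y: Gödel ¬ of 0.13 = 0 (operand ≠ 0)
(y → not y): 0.13 > 0, so result = 0
(x ∨ (y → not y)) = max(0.31, 0) = 0.31
(((((x ∧ y) ∧ (x → y)) → (y ∧ (y ∨ x))) → (y ∧ x)) ∧ (x ∨ (y → not y))) = min(0.13, 0.31) = 0.13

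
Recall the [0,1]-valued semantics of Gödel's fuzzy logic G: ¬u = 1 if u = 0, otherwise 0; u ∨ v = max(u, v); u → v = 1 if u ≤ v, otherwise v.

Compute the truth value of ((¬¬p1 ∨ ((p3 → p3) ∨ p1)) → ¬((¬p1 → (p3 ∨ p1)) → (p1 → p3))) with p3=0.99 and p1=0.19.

0.00

¬p1: Gödel ¬ of 0.19 = 0 (operand ≠ 0)
¬¬p1: Gödel ¬ of 0 = 1 (operand is 0)
(p3 → p3): 0.99 ≤ 0.99, so result = 1
((p3 → p3) ∨ p1) = max(1, 0.19) = 1
(¬¬p1 ∨ ((p3 → p3) ∨ p1)) = max(1, 1) = 1
¬p1: Gödel ¬ of 0.19 = 0 (operand ≠ 0)
(p3 ∨ p1) = max(0.99, 0.19) = 0.99
(¬p1 → (p3 ∨ p1)): 0 ≤ 0.99, so result = 1
(p1 → p3): 0.19 ≤ 0.99, so result = 1
((¬p1 → (p3 ∨ p1)) → (p1 → p3)): 1 ≤ 1, so result = 1
¬((¬p1 → (p3 ∨ p1)) → (p1 → p3)): Gödel ¬ of 1 = 0 (operand ≠ 0)
((¬¬p1 ∨ ((p3 → p3) ∨ p1)) → ¬((¬p1 → (p3 ∨ p1)) → (p1 → p3))): 1 > 0, so result = 0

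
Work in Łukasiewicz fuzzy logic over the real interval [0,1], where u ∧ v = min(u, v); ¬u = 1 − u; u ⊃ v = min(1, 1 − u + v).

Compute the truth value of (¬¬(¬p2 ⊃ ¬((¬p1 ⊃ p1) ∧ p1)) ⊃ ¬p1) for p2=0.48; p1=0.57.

0.52

¬p2: Łukasiewicz ¬ gives 1 − 0.48 = 0.52
¬p1: Łukasiewicz ¬ gives 1 − 0.57 = 0.43
(¬p1 ⊃ p1): min(1, 1 − 0.43 + 0.57) = 1
((¬p1 ⊃ p1) ∧ p1) = min(1, 0.57) = 0.57
¬((¬p1 ⊃ p1) ∧ p1): Łukasiewicz ¬ gives 1 − 0.57 = 0.43
(¬p2 ⊃ ¬((¬p1 ⊃ p1) ∧ p1)): min(1, 1 − 0.52 + 0.43) = 0.91
¬(¬p2 ⊃ ¬((¬p1 ⊃ p1) ∧ p1)): Łukasiewicz ¬ gives 1 − 0.91 = 0.09
¬¬(¬p2 ⊃ ¬((¬p1 ⊃ p1) ∧ p1)): Łukasiewicz ¬ gives 1 − 0.09 = 0.91
¬p1: Łukasiewicz ¬ gives 1 − 0.57 = 0.43
(¬¬(¬p2 ⊃ ¬((¬p1 ⊃ p1) ∧ p1)) ⊃ ¬p1): min(1, 1 − 0.91 + 0.43) = 0.52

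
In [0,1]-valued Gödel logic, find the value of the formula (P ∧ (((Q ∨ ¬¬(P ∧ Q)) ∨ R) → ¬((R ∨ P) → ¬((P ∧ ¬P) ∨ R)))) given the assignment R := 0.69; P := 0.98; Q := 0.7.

(P ∧ Q) = min(0.98, 0.7) = 0.7
¬(P ∧ Q): Gödel ¬ of 0.7 = 0 (operand ≠ 0)
¬¬(P ∧ Q): Gödel ¬ of 0 = 1 (operand is 0)
(Q ∨ ¬¬(P ∧ Q)) = max(0.7, 1) = 1
((Q ∨ ¬¬(P ∧ Q)) ∨ R) = max(1, 0.69) = 1
(R ∨ P) = max(0.69, 0.98) = 0.98
¬P: Gödel ¬ of 0.98 = 0 (operand ≠ 0)
(P ∧ ¬P) = min(0.98, 0) = 0
((P ∧ ¬P) ∨ R) = max(0, 0.69) = 0.69
¬((P ∧ ¬P) ∨ R): Gödel ¬ of 0.69 = 0 (operand ≠ 0)
((R ∨ P) → ¬((P ∧ ¬P) ∨ R)): 0.98 > 0, so result = 0
¬((R ∨ P) → ¬((P ∧ ¬P) ∨ R)): Gödel ¬ of 0 = 1 (operand is 0)
(((Q ∨ ¬¬(P ∧ Q)) ∨ R) → ¬((R ∨ P) → ¬((P ∧ ¬P) ∨ R))): 1 ≤ 1, so result = 1
(P ∧ (((Q ∨ ¬¬(P ∧ Q)) ∨ R) → ¬((R ∨ P) → ¬((P ∧ ¬P) ∨ R)))) = min(0.98, 1) = 0.98

0.98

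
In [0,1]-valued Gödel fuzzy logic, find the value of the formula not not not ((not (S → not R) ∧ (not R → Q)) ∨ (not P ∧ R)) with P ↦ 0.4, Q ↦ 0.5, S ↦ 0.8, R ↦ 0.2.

not R: Gödel ¬ of 0.2 = 0 (operand ≠ 0)
(S → not R): 0.8 > 0, so result = 0
not (S → not R): Gödel ¬ of 0 = 1 (operand is 0)
not R: Gödel ¬ of 0.2 = 0 (operand ≠ 0)
(not R → Q): 0 ≤ 0.5, so result = 1
(not (S → not R) ∧ (not R → Q)) = min(1, 1) = 1
not P: Gödel ¬ of 0.4 = 0 (operand ≠ 0)
(not P ∧ R) = min(0, 0.2) = 0
((not (S → not R) ∧ (not R → Q)) ∨ (not P ∧ R)) = max(1, 0) = 1
not ((not (S → not R) ∧ (not R → Q)) ∨ (not P ∧ R)): Gödel ¬ of 1 = 0 (operand ≠ 0)
not not ((not (S → not R) ∧ (not R → Q)) ∨ (not P ∧ R)): Gödel ¬ of 0 = 1 (operand is 0)
not not not ((not (S → not R) ∧ (not R → Q)) ∨ (not P ∧ R)): Gödel ¬ of 1 = 0 (operand ≠ 0)

0.00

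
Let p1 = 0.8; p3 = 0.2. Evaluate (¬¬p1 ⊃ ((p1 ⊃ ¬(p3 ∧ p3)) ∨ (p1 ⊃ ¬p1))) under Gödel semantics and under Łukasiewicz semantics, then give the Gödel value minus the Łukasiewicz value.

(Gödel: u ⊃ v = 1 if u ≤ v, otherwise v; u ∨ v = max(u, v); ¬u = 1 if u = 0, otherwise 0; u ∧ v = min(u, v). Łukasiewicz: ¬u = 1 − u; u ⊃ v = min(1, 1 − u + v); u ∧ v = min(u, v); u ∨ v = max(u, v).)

-1.00

Gödel evaluation:
  ¬p1: Gödel ¬ of 0.8 = 0 (operand ≠ 0)
  ¬¬p1: Gödel ¬ of 0 = 1 (operand is 0)
  (p3 ∧ p3) = min(0.2, 0.2) = 0.2
  ¬(p3 ∧ p3): Gödel ¬ of 0.2 = 0 (operand ≠ 0)
  (p1 ⊃ ¬(p3 ∧ p3)): 0.8 > 0, so result = 0
  ¬p1: Gödel ¬ of 0.8 = 0 (operand ≠ 0)
  (p1 ⊃ ¬p1): 0.8 > 0, so result = 0
  ((p1 ⊃ ¬(p3 ∧ p3)) ∨ (p1 ⊃ ¬p1)) = max(0, 0) = 0
  (¬¬p1 ⊃ ((p1 ⊃ ¬(p3 ∧ p3)) ∨ (p1 ⊃ ¬p1))): 1 > 0, so result = 0
  Gödel value = 0
Łukasiewicz evaluation:
  ¬p1: Łukasiewicz ¬ gives 1 − 0.8 = 0.2
  ¬¬p1: Łukasiewicz ¬ gives 1 − 0.2 = 0.8
  (p3 ∧ p3) = min(0.2, 0.2) = 0.2
  ¬(p3 ∧ p3): Łukasiewicz ¬ gives 1 − 0.2 = 0.8
  (p1 ⊃ ¬(p3 ∧ p3)): min(1, 1 − 0.8 + 0.8) = 1
  ¬p1: Łukasiewicz ¬ gives 1 − 0.8 = 0.2
  (p1 ⊃ ¬p1): min(1, 1 − 0.8 + 0.2) = 0.4
  ((p1 ⊃ ¬(p3 ∧ p3)) ∨ (p1 ⊃ ¬p1)) = max(1, 0.4) = 1
  (¬¬p1 ⊃ ((p1 ⊃ ¬(p3 ∧ p3)) ∨ (p1 ⊃ ¬p1))): min(1, 1 − 0.8 + 1) = 1
  Łukasiewicz value = 1
Difference: 0 − 1 = -1.00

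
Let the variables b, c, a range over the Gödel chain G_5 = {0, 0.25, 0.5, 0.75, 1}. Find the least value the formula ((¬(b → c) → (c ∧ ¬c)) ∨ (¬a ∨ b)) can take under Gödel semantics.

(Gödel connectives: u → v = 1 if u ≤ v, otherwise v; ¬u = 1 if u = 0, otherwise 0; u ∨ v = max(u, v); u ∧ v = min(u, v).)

The minimum is attained at b = 0.25, c = 0, a = 0.25:
  (b → c): 0.25 > 0, so result = 0
  ¬(b → c): Gödel ¬ of 0 = 1 (operand is 0)
  ¬c: Gödel ¬ of 0 = 1 (operand is 0)
  (c ∧ ¬c) = min(0, 1) = 0
  (¬(b → c) → (c ∧ ¬c)): 1 > 0, so result = 0
  ¬a: Gödel ¬ of 0.25 = 0 (operand ≠ 0)
  (¬a ∨ b) = max(0, 0.25) = 0.25
  ((¬(b → c) → (c ∧ ¬c)) ∨ (¬a ∨ b)) = max(0, 0.25) = 0.25
Checking all 125 assignments confirms none give a value below 0.25.

0.25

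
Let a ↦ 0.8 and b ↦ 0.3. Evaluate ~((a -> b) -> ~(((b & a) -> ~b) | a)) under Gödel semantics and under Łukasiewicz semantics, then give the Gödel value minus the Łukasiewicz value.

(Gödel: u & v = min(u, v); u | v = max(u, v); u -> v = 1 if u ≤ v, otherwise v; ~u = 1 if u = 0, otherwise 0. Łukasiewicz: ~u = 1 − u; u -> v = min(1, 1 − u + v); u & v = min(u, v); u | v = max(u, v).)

Gödel evaluation:
  (a -> b): 0.8 > 0.3, so result = 0.3
  (b & a) = min(0.3, 0.8) = 0.3
  ~b: Gödel ¬ of 0.3 = 0 (operand ≠ 0)
  ((b & a) -> ~b): 0.3 > 0, so result = 0
  (((b & a) -> ~b) | a) = max(0, 0.8) = 0.8
  ~(((b & a) -> ~b) | a): Gödel ¬ of 0.8 = 0 (operand ≠ 0)
  ((a -> b) -> ~(((b & a) -> ~b) | a)): 0.3 > 0, so result = 0
  ~((a -> b) -> ~(((b & a) -> ~b) | a)): Gödel ¬ of 0 = 1 (operand is 0)
  Gödel value = 1
Łukasiewicz evaluation:
  (a -> b): min(1, 1 − 0.8 + 0.3) = 0.5
  (b & a) = min(0.3, 0.8) = 0.3
  ~b: Łukasiewicz ¬ gives 1 − 0.3 = 0.7
  ((b & a) -> ~b): min(1, 1 − 0.3 + 0.7) = 1
  (((b & a) -> ~b) | a) = max(1, 0.8) = 1
  ~(((b & a) -> ~b) | a): Łukasiewicz ¬ gives 1 − 1 = 0
  ((a -> b) -> ~(((b & a) -> ~b) | a)): min(1, 1 − 0.5 + 0) = 0.5
  ~((a -> b) -> ~(((b & a) -> ~b) | a)): Łukasiewicz ¬ gives 1 − 0.5 = 0.5
  Łukasiewicz value = 0.5
Difference: 1 − 0.5 = 0.50

0.50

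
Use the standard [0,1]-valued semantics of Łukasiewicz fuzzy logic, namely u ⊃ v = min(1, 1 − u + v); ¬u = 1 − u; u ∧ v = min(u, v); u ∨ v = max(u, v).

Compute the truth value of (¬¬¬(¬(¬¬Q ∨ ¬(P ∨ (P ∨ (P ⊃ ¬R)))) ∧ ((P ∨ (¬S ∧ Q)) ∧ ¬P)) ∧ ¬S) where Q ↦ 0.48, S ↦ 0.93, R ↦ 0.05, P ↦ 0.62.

¬Q: Łukasiewicz ¬ gives 1 − 0.48 = 0.52
¬¬Q: Łukasiewicz ¬ gives 1 − 0.52 = 0.48
¬R: Łukasiewicz ¬ gives 1 − 0.05 = 0.95
(P ⊃ ¬R): min(1, 1 − 0.62 + 0.95) = 1
(P ∨ (P ⊃ ¬R)) = max(0.62, 1) = 1
(P ∨ (P ∨ (P ⊃ ¬R))) = max(0.62, 1) = 1
¬(P ∨ (P ∨ (P ⊃ ¬R))): Łukasiewicz ¬ gives 1 − 1 = 0
(¬¬Q ∨ ¬(P ∨ (P ∨ (P ⊃ ¬R)))) = max(0.48, 0) = 0.48
¬(¬¬Q ∨ ¬(P ∨ (P ∨ (P ⊃ ¬R)))): Łukasiewicz ¬ gives 1 − 0.48 = 0.52
¬S: Łukasiewicz ¬ gives 1 − 0.93 = 0.07
(¬S ∧ Q) = min(0.07, 0.48) = 0.07
(P ∨ (¬S ∧ Q)) = max(0.62, 0.07) = 0.62
¬P: Łukasiewicz ¬ gives 1 − 0.62 = 0.38
((P ∨ (¬S ∧ Q)) ∧ ¬P) = min(0.62, 0.38) = 0.38
(¬(¬¬Q ∨ ¬(P ∨ (P ∨ (P ⊃ ¬R)))) ∧ ((P ∨ (¬S ∧ Q)) ∧ ¬P)) = min(0.52, 0.38) = 0.38
¬(¬(¬¬Q ∨ ¬(P ∨ (P ∨ (P ⊃ ¬R)))) ∧ ((P ∨ (¬S ∧ Q)) ∧ ¬P)): Łukasiewicz ¬ gives 1 − 0.38 = 0.62
¬¬(¬(¬¬Q ∨ ¬(P ∨ (P ∨ (P ⊃ ¬R)))) ∧ ((P ∨ (¬S ∧ Q)) ∧ ¬P)): Łukasiewicz ¬ gives 1 − 0.62 = 0.38
¬¬¬(¬(¬¬Q ∨ ¬(P ∨ (P ∨ (P ⊃ ¬R)))) ∧ ((P ∨ (¬S ∧ Q)) ∧ ¬P)): Łukasiewicz ¬ gives 1 − 0.38 = 0.62
¬S: Łukasiewicz ¬ gives 1 − 0.93 = 0.07
(¬¬¬(¬(¬¬Q ∨ ¬(P ∨ (P ∨ (P ⊃ ¬R)))) ∧ ((P ∨ (¬S ∧ Q)) ∧ ¬P)) ∧ ¬S) = min(0.62, 0.07) = 0.07

0.07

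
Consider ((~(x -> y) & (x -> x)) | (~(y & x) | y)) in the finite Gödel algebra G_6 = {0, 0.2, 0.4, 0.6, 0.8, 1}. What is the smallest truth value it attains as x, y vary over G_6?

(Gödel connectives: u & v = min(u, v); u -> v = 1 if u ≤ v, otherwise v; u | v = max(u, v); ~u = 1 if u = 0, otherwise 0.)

0.20

The minimum is attained at x = 0.2, y = 0.2:
  (x -> y): 0.2 ≤ 0.2, so result = 1
  ~(x -> y): Gödel ¬ of 1 = 0 (operand ≠ 0)
  (x -> x): 0.2 ≤ 0.2, so result = 1
  (~(x -> y) & (x -> x)) = min(0, 1) = 0
  (y & x) = min(0.2, 0.2) = 0.2
  ~(y & x): Gödel ¬ of 0.2 = 0 (operand ≠ 0)
  (~(y & x) | y) = max(0, 0.2) = 0.2
  ((~(x -> y) & (x -> x)) | (~(y & x) | y)) = max(0, 0.2) = 0.2
Checking all 36 assignments confirms none give a value below 0.20.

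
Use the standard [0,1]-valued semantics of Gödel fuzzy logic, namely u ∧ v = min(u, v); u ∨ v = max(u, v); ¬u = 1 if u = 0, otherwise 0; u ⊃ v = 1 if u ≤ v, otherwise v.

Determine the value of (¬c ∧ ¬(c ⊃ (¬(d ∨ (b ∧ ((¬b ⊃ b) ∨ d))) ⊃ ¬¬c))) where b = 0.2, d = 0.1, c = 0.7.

¬c: Gödel ¬ of 0.7 = 0 (operand ≠ 0)
¬b: Gödel ¬ of 0.2 = 0 (operand ≠ 0)
(¬b ⊃ b): 0 ≤ 0.2, so result = 1
((¬b ⊃ b) ∨ d) = max(1, 0.1) = 1
(b ∧ ((¬b ⊃ b) ∨ d)) = min(0.2, 1) = 0.2
(d ∨ (b ∧ ((¬b ⊃ b) ∨ d))) = max(0.1, 0.2) = 0.2
¬(d ∨ (b ∧ ((¬b ⊃ b) ∨ d))): Gödel ¬ of 0.2 = 0 (operand ≠ 0)
¬c: Gödel ¬ of 0.7 = 0 (operand ≠ 0)
¬¬c: Gödel ¬ of 0 = 1 (operand is 0)
(¬(d ∨ (b ∧ ((¬b ⊃ b) ∨ d))) ⊃ ¬¬c): 0 ≤ 1, so result = 1
(c ⊃ (¬(d ∨ (b ∧ ((¬b ⊃ b) ∨ d))) ⊃ ¬¬c)): 0.7 ≤ 1, so result = 1
¬(c ⊃ (¬(d ∨ (b ∧ ((¬b ⊃ b) ∨ d))) ⊃ ¬¬c)): Gödel ¬ of 1 = 0 (operand ≠ 0)
(¬c ∧ ¬(c ⊃ (¬(d ∨ (b ∧ ((¬b ⊃ b) ∨ d))) ⊃ ¬¬c))) = min(0, 0) = 0

0.00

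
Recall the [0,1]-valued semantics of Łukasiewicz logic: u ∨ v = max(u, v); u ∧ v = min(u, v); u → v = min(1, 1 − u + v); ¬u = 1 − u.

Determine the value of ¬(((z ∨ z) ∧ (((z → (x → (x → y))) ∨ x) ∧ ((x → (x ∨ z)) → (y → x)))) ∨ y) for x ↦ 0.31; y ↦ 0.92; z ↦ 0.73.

0.08

(z ∨ z) = max(0.73, 0.73) = 0.73
(x → y): min(1, 1 − 0.31 + 0.92) = 1
(x → (x → y)): min(1, 1 − 0.31 + 1) = 1
(z → (x → (x → y))): min(1, 1 − 0.73 + 1) = 1
((z → (x → (x → y))) ∨ x) = max(1, 0.31) = 1
(x ∨ z) = max(0.31, 0.73) = 0.73
(x → (x ∨ z)): min(1, 1 − 0.31 + 0.73) = 1
(y → x): min(1, 1 − 0.92 + 0.31) = 0.39
((x → (x ∨ z)) → (y → x)): min(1, 1 − 1 + 0.39) = 0.39
(((z → (x → (x → y))) ∨ x) ∧ ((x → (x ∨ z)) → (y → x))) = min(1, 0.39) = 0.39
((z ∨ z) ∧ (((z → (x → (x → y))) ∨ x) ∧ ((x → (x ∨ z)) → (y → x)))) = min(0.73, 0.39) = 0.39
(((z ∨ z) ∧ (((z → (x → (x → y))) ∨ x) ∧ ((x → (x ∨ z)) → (y → x)))) ∨ y) = max(0.39, 0.92) = 0.92
¬(((z ∨ z) ∧ (((z → (x → (x → y))) ∨ x) ∧ ((x → (x ∨ z)) → (y → x)))) ∨ y): Łukasiewicz ¬ gives 1 − 0.92 = 0.08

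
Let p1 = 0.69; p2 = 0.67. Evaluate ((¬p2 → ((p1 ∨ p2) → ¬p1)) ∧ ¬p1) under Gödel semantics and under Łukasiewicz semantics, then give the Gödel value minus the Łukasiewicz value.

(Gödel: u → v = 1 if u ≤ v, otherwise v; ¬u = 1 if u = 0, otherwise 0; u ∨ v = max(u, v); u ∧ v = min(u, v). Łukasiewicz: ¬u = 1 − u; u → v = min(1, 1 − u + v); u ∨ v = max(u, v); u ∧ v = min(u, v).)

Gödel evaluation:
  ¬p2: Gödel ¬ of 0.67 = 0 (operand ≠ 0)
  (p1 ∨ p2) = max(0.69, 0.67) = 0.69
  ¬p1: Gödel ¬ of 0.69 = 0 (operand ≠ 0)
  ((p1 ∨ p2) → ¬p1): 0.69 > 0, so result = 0
  (¬p2 → ((p1 ∨ p2) → ¬p1)): 0 ≤ 0, so result = 1
  ¬p1: Gödel ¬ of 0.69 = 0 (operand ≠ 0)
  ((¬p2 → ((p1 ∨ p2) → ¬p1)) ∧ ¬p1) = min(1, 0) = 0
  Gödel value = 0
Łukasiewicz evaluation:
  ¬p2: Łukasiewicz ¬ gives 1 − 0.67 = 0.33
  (p1 ∨ p2) = max(0.69, 0.67) = 0.69
  ¬p1: Łukasiewicz ¬ gives 1 − 0.69 = 0.31
  ((p1 ∨ p2) → ¬p1): min(1, 1 − 0.69 + 0.31) = 0.62
  (¬p2 → ((p1 ∨ p2) → ¬p1)): min(1, 1 − 0.33 + 0.62) = 1
  ¬p1: Łukasiewicz ¬ gives 1 − 0.69 = 0.31
  ((¬p2 → ((p1 ∨ p2) → ¬p1)) ∧ ¬p1) = min(1, 0.31) = 0.31
  Łukasiewicz value = 0.31
Difference: 0 − 0.31 = -0.31

-0.31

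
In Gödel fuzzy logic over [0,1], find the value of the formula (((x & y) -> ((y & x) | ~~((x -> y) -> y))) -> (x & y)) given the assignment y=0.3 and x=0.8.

(x & y) = min(0.8, 0.3) = 0.3
(y & x) = min(0.3, 0.8) = 0.3
(x -> y): 0.8 > 0.3, so result = 0.3
((x -> y) -> y): 0.3 ≤ 0.3, so result = 1
~((x -> y) -> y): Gödel ¬ of 1 = 0 (operand ≠ 0)
~~((x -> y) -> y): Gödel ¬ of 0 = 1 (operand is 0)
((y & x) | ~~((x -> y) -> y)) = max(0.3, 1) = 1
((x & y) -> ((y & x) | ~~((x -> y) -> y))): 0.3 ≤ 1, so result = 1
(x & y) = min(0.8, 0.3) = 0.3
(((x & y) -> ((y & x) | ~~((x -> y) -> y))) -> (x & y)): 1 > 0.3, so result = 0.3

0.30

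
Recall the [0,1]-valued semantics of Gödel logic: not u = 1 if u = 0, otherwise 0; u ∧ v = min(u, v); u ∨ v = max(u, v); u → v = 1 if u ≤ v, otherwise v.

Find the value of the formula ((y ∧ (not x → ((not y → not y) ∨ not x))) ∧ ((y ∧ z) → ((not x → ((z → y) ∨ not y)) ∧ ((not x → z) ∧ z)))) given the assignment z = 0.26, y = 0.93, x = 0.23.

0.93

not x: Gödel ¬ of 0.23 = 0 (operand ≠ 0)
not y: Gödel ¬ of 0.93 = 0 (operand ≠ 0)
not y: Gödel ¬ of 0.93 = 0 (operand ≠ 0)
(not y → not y): 0 ≤ 0, so result = 1
not x: Gödel ¬ of 0.23 = 0 (operand ≠ 0)
((not y → not y) ∨ not x) = max(1, 0) = 1
(not x → ((not y → not y) ∨ not x)): 0 ≤ 1, so result = 1
(y ∧ (not x → ((not y → not y) ∨ not x))) = min(0.93, 1) = 0.93
(y ∧ z) = min(0.93, 0.26) = 0.26
not x: Gödel ¬ of 0.23 = 0 (operand ≠ 0)
(z → y): 0.26 ≤ 0.93, so result = 1
not y: Gödel ¬ of 0.93 = 0 (operand ≠ 0)
((z → y) ∨ not y) = max(1, 0) = 1
(not x → ((z → y) ∨ not y)): 0 ≤ 1, so result = 1
not x: Gödel ¬ of 0.23 = 0 (operand ≠ 0)
(not x → z): 0 ≤ 0.26, so result = 1
((not x → z) ∧ z) = min(1, 0.26) = 0.26
((not x → ((z → y) ∨ not y)) ∧ ((not x → z) ∧ z)) = min(1, 0.26) = 0.26
((y ∧ z) → ((not x → ((z → y) ∨ not y)) ∧ ((not x → z) ∧ z))): 0.26 ≤ 0.26, so result = 1
((y ∧ (not x → ((not y → not y) ∨ not x))) ∧ ((y ∧ z) → ((not x → ((z → y) ∨ not y)) ∧ ((not x → z) ∧ z)))) = min(0.93, 1) = 0.93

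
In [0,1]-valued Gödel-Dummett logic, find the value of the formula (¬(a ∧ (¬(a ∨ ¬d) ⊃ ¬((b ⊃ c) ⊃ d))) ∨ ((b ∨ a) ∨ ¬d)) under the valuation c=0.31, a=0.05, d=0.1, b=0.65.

0.65

¬d: Gödel ¬ of 0.1 = 0 (operand ≠ 0)
(a ∨ ¬d) = max(0.05, 0) = 0.05
¬(a ∨ ¬d): Gödel ¬ of 0.05 = 0 (operand ≠ 0)
(b ⊃ c): 0.65 > 0.31, so result = 0.31
((b ⊃ c) ⊃ d): 0.31 > 0.1, so result = 0.1
¬((b ⊃ c) ⊃ d): Gödel ¬ of 0.1 = 0 (operand ≠ 0)
(¬(a ∨ ¬d) ⊃ ¬((b ⊃ c) ⊃ d)): 0 ≤ 0, so result = 1
(a ∧ (¬(a ∨ ¬d) ⊃ ¬((b ⊃ c) ⊃ d))) = min(0.05, 1) = 0.05
¬(a ∧ (¬(a ∨ ¬d) ⊃ ¬((b ⊃ c) ⊃ d))): Gödel ¬ of 0.05 = 0 (operand ≠ 0)
(b ∨ a) = max(0.65, 0.05) = 0.65
¬d: Gödel ¬ of 0.1 = 0 (operand ≠ 0)
((b ∨ a) ∨ ¬d) = max(0.65, 0) = 0.65
(¬(a ∧ (¬(a ∨ ¬d) ⊃ ¬((b ⊃ c) ⊃ d))) ∨ ((b ∨ a) ∨ ¬d)) = max(0, 0.65) = 0.65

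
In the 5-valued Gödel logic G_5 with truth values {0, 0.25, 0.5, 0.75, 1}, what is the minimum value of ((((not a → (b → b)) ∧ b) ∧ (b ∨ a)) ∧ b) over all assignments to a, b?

The minimum is attained at a = 0, b = 0:
  not a: Gödel ¬ of 0 = 1 (operand is 0)
  (b → b): 0 ≤ 0, so result = 1
  (not a → (b → b)): 1 ≤ 1, so result = 1
  ((not a → (b → b)) ∧ b) = min(1, 0) = 0
  (b ∨ a) = max(0, 0) = 0
  (((not a → (b → b)) ∧ b) ∧ (b ∨ a)) = min(0, 0) = 0
  ((((not a → (b → b)) ∧ b) ∧ (b ∨ a)) ∧ b) = min(0, 0) = 0
Checking all 25 assignments confirms none give a value below 0.00.

0.00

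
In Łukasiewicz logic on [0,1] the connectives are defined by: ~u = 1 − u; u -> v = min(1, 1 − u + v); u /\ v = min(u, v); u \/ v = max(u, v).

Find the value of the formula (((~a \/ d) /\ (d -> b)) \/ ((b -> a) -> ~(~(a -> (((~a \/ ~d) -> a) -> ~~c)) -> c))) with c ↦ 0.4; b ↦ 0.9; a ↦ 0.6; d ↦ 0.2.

~a: Łukasiewicz ¬ gives 1 − 0.6 = 0.4
(~a \/ d) = max(0.4, 0.2) = 0.4
(d -> b): min(1, 1 − 0.2 + 0.9) = 1
((~a \/ d) /\ (d -> b)) = min(0.4, 1) = 0.4
(b -> a): min(1, 1 − 0.9 + 0.6) = 0.7
~a: Łukasiewicz ¬ gives 1 − 0.6 = 0.4
~d: Łukasiewicz ¬ gives 1 − 0.2 = 0.8
(~a \/ ~d) = max(0.4, 0.8) = 0.8
((~a \/ ~d) -> a): min(1, 1 − 0.8 + 0.6) = 0.8
~c: Łukasiewicz ¬ gives 1 − 0.4 = 0.6
~~c: Łukasiewicz ¬ gives 1 − 0.6 = 0.4
(((~a \/ ~d) -> a) -> ~~c): min(1, 1 − 0.8 + 0.4) = 0.6
(a -> (((~a \/ ~d) -> a) -> ~~c)): min(1, 1 − 0.6 + 0.6) = 1
~(a -> (((~a \/ ~d) -> a) -> ~~c)): Łukasiewicz ¬ gives 1 − 1 = 0
(~(a -> (((~a \/ ~d) -> a) -> ~~c)) -> c): min(1, 1 − 0 + 0.4) = 1
~(~(a -> (((~a \/ ~d) -> a) -> ~~c)) -> c): Łukasiewicz ¬ gives 1 − 1 = 0
((b -> a) -> ~(~(a -> (((~a \/ ~d) -> a) -> ~~c)) -> c)): min(1, 1 − 0.7 + 0) = 0.3
(((~a \/ d) /\ (d -> b)) \/ ((b -> a) -> ~(~(a -> (((~a \/ ~d) -> a) -> ~~c)) -> c))) = max(0.4, 0.3) = 0.4

0.40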